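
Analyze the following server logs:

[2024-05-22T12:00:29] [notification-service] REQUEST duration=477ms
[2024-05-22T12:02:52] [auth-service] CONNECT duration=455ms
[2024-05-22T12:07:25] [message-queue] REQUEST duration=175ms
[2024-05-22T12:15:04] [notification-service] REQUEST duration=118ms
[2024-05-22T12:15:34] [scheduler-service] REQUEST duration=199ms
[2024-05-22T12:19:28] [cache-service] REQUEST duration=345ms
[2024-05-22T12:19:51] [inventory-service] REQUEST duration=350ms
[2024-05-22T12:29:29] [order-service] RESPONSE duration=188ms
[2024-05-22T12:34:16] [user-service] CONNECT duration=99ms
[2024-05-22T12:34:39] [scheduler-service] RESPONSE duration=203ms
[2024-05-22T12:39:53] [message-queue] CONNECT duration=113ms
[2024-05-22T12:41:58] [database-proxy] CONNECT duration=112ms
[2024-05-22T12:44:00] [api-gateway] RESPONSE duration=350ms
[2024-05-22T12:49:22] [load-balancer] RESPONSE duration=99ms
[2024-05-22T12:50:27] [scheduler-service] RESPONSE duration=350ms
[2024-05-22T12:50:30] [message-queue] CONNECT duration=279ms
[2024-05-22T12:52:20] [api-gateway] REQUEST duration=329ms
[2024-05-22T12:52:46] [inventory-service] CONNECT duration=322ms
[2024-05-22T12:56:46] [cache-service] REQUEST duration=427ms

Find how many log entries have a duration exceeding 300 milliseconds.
9

To count timeouts:

1. Threshold: 300ms
2. Extract duration from each log entry
3. Count entries where duration > 300
4. Timeout count: 9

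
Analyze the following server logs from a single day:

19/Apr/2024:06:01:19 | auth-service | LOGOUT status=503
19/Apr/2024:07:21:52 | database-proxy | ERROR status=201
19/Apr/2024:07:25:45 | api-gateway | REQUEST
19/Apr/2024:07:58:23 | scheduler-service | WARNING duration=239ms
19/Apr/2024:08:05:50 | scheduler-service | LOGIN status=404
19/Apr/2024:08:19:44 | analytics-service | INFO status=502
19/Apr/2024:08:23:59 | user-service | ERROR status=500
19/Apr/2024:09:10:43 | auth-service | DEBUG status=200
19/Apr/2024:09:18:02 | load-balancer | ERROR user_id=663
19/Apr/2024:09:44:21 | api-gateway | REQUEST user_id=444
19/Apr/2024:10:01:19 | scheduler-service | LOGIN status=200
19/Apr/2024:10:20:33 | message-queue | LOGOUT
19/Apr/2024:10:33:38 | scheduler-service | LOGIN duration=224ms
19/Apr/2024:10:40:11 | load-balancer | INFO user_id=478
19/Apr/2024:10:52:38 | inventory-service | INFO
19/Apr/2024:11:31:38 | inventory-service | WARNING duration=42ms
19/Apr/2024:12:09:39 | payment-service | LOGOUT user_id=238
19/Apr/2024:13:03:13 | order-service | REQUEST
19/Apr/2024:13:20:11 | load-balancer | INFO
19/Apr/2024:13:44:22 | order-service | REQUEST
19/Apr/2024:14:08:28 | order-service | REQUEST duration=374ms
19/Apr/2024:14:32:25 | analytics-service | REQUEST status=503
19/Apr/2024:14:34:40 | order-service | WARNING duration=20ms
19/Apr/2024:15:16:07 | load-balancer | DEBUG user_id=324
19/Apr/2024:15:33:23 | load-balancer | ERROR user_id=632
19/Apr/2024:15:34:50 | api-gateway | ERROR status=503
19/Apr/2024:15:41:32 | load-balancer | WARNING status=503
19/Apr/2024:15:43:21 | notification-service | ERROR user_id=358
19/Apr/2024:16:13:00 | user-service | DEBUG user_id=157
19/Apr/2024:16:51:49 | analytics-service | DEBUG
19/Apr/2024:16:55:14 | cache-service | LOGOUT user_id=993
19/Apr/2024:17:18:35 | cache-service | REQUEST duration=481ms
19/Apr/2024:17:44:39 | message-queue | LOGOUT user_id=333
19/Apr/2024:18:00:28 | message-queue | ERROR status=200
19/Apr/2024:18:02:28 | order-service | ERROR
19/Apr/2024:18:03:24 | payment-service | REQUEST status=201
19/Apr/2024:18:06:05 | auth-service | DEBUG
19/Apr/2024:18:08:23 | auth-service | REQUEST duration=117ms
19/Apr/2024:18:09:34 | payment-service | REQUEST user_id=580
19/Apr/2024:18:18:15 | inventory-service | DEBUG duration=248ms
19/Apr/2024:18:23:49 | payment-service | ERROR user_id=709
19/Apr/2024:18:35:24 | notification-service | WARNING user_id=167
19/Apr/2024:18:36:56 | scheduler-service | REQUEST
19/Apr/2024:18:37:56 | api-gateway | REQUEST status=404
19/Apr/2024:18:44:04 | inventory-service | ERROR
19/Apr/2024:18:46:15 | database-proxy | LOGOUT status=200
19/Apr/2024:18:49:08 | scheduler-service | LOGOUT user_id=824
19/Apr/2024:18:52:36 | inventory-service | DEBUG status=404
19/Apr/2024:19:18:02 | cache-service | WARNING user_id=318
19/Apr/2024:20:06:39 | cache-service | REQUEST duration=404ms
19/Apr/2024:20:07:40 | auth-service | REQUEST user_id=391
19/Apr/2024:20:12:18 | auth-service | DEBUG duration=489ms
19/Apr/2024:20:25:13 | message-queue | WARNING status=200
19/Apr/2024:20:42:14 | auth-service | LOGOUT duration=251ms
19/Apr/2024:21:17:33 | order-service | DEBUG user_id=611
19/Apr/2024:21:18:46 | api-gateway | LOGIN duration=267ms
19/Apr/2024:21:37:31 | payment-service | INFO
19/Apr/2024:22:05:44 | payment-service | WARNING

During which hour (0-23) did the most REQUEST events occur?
18

To find the peak hour:

1. Group all REQUEST events by hour
2. Count events in each hour
3. Find hour with maximum count
4. Peak hour: 18 (with 5 events)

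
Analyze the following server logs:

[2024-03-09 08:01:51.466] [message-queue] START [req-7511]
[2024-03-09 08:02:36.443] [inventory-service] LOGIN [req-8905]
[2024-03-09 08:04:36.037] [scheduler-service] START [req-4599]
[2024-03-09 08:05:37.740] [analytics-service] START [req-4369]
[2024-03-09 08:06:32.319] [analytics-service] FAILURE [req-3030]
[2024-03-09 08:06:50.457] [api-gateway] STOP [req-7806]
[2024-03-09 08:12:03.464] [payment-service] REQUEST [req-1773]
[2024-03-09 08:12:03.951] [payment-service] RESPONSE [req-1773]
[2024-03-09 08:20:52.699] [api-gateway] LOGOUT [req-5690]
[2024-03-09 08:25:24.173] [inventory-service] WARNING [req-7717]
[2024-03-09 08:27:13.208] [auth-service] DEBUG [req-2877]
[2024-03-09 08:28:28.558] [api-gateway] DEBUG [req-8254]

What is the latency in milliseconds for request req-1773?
487

To calculate latency:

1. Find REQUEST with id req-1773: 2024-03-09 08:12:03.464
2. Find RESPONSE with id req-1773: 2024-03-09 08:12:03.951
3. Latency: 2024-03-09 08:12:03.951 - 2024-03-09 08:12:03.464 = 487ms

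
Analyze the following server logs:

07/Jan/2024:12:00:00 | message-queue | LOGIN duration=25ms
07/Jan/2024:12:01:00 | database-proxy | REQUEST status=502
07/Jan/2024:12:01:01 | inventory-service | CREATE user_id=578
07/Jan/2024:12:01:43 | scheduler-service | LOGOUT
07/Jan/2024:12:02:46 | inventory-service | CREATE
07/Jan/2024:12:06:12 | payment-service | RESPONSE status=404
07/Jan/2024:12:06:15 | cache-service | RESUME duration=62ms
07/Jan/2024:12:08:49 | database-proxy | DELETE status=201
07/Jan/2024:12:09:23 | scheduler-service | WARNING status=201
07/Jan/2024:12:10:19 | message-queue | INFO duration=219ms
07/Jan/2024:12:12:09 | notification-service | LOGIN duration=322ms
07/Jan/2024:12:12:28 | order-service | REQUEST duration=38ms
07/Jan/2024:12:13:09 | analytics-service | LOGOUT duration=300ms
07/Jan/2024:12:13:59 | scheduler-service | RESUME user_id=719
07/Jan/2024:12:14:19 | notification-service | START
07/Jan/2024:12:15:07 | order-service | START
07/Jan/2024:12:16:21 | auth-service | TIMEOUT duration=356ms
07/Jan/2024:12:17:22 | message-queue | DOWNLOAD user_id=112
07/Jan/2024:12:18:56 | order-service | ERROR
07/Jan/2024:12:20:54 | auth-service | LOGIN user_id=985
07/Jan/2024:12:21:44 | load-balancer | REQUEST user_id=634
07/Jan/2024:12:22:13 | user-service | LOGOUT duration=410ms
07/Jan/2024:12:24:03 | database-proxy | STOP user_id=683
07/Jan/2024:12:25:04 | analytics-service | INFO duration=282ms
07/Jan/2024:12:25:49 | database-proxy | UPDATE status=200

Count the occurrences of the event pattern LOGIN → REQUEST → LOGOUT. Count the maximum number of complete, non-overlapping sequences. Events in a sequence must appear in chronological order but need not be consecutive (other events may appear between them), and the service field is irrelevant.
3

To count sequences:

1. Look for pattern: LOGIN → REQUEST → LOGOUT
2. Greedily scan the log in chronological order, matching each sequence element in turn (ignoring service)
3. Each time the full pattern completes, increment the count and restart matching from the next event
4. Complete non-overlapping sequences found: 3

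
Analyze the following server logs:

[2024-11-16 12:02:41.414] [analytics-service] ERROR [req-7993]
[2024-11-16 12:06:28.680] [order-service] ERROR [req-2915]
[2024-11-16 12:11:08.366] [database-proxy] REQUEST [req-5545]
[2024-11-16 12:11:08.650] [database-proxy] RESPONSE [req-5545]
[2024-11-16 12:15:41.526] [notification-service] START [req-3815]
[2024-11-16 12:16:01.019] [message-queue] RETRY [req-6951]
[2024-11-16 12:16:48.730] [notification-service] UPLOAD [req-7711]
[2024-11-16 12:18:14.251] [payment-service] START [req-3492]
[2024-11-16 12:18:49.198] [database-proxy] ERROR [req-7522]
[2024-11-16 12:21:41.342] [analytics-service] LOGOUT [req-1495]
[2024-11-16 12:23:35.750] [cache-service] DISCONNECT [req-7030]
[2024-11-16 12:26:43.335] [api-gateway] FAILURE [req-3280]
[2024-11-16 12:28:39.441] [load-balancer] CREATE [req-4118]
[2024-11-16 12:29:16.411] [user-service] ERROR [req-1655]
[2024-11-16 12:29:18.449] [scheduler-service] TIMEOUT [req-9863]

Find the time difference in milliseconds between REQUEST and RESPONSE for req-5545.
284

To calculate latency:

1. Find REQUEST with id req-5545: 2024-11-16 12:11:08.366
2. Find RESPONSE with id req-5545: 2024-11-16 12:11:08.650
3. Latency: 2024-11-16 12:11:08.650 - 2024-11-16 12:11:08.366 = 284ms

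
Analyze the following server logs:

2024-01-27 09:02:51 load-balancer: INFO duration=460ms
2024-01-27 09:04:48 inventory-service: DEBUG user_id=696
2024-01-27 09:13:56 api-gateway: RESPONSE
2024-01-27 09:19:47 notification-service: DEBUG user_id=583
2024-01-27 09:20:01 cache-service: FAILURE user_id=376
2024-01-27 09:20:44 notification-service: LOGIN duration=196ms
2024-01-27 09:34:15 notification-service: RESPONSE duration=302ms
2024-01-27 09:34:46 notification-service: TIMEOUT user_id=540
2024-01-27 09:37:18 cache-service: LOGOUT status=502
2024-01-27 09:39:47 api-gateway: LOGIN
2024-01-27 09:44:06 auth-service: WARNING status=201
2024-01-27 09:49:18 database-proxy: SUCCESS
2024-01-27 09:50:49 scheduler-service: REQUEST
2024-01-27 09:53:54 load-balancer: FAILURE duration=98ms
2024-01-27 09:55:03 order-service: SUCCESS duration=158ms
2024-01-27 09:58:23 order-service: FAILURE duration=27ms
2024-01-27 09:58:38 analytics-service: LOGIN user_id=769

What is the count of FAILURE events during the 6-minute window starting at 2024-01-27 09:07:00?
0

To count events in the time window:

1. Window boundaries: 2024-01-27 09:07:00 to 2024-01-27 09:13:00
2. Filter for FAILURE events within this window
3. Count matching events: 0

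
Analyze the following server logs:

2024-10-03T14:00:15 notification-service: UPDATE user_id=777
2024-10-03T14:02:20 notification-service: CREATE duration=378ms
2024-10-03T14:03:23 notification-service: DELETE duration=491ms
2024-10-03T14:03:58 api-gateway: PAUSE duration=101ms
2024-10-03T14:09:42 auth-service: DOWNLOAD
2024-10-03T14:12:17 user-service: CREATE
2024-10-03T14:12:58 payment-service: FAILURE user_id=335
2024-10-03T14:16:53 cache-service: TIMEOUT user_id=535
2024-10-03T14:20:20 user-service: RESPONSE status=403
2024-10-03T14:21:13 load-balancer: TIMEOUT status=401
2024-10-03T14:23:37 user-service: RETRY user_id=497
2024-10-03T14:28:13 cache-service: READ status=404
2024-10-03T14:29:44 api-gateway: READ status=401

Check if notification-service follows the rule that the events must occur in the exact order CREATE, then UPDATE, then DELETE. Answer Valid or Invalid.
Invalid

To validate ordering:

1. Required order: CREATE → UPDATE → DELETE
2. Rule: the events must occur in the exact order CREATE, then UPDATE, then DELETE
3. Check actual order of events for notification-service
4. Result: Invalid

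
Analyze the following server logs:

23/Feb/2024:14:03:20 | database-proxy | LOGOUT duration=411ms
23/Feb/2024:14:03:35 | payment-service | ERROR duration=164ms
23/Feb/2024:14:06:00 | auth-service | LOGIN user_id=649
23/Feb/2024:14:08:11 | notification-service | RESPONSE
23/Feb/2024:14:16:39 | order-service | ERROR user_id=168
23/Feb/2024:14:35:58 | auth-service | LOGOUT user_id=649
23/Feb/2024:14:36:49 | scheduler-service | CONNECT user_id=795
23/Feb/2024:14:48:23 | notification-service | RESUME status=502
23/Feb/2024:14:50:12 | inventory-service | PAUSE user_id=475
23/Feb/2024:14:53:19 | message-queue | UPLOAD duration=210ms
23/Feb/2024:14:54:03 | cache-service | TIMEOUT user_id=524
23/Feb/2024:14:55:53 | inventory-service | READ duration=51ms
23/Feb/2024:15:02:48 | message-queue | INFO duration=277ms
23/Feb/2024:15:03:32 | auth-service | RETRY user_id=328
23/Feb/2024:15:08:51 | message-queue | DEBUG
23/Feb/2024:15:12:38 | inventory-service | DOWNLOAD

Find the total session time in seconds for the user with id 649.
1798

To calculate session duration:

1. Find LOGIN event for user_id=649: 23/Feb/2024:14:06:00
2. Find LOGOUT event for user_id=649: 23/Feb/2024:14:35:58
3. Session duration: 23/Feb/2024:14:35:58 - 23/Feb/2024:14:06:00 = 1798 seconds (29 minutes)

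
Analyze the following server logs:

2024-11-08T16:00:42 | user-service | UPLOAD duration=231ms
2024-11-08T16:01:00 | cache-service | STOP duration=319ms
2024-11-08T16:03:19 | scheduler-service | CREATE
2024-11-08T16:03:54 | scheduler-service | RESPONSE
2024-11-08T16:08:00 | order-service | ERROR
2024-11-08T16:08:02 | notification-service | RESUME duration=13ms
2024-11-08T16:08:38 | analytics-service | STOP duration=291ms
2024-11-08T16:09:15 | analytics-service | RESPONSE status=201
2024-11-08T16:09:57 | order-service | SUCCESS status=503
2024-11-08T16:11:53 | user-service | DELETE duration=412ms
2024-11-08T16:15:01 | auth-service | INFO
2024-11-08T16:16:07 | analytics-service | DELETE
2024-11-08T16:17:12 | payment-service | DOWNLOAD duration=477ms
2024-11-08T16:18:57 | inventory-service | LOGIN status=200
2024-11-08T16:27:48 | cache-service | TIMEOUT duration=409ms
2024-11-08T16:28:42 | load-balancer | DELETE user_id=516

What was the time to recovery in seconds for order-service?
117

To calculate recovery time:

1. Find ERROR event for order-service: 2024-11-08T16:08:00
2. Find next SUCCESS event for order-service: 2024-11-08T16:09:57
3. Recovery time: 2024-11-08T16:09:57 - 2024-11-08T16:08:00 = 117 seconds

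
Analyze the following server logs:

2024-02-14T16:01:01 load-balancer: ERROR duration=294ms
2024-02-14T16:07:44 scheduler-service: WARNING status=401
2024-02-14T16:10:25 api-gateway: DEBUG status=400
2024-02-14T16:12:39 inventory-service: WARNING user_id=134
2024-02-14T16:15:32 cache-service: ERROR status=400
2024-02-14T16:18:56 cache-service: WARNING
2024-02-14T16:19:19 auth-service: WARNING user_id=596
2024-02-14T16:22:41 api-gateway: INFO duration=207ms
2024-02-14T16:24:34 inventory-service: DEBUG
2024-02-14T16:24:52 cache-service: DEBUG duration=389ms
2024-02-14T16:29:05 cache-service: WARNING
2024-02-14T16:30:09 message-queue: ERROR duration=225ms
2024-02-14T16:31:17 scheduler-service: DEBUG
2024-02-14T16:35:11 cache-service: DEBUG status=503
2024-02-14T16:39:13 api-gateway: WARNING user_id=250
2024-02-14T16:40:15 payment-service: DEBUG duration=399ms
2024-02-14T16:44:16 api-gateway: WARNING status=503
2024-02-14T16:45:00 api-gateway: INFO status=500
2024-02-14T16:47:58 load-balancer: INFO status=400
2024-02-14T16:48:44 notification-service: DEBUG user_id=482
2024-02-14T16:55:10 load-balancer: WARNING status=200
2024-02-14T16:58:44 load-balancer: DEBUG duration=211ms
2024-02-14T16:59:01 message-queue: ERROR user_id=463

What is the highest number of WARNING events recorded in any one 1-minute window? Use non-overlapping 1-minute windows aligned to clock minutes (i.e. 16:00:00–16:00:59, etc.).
1

To find the burst window:

1. Divide the log period into non-overlapping 1-minute windows starting at 16:00
2. Count WARNING events in each window
3. Find the window with maximum count
4. Maximum events in a window: 1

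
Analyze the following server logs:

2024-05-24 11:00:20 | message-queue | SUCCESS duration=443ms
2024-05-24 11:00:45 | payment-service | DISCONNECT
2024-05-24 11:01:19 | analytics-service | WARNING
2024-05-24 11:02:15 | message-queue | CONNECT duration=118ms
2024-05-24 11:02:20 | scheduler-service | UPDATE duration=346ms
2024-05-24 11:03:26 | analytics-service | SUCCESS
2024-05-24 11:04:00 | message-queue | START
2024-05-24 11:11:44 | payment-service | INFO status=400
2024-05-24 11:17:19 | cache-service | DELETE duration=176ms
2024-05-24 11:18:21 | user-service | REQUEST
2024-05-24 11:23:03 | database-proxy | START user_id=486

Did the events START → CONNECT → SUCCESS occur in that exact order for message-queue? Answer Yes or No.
No

To verify sequence order:

1. Find all events in sequence START → CONNECT → SUCCESS for message-queue
2. Extract their timestamps
3. Check if timestamps are in ascending order
4. Result: No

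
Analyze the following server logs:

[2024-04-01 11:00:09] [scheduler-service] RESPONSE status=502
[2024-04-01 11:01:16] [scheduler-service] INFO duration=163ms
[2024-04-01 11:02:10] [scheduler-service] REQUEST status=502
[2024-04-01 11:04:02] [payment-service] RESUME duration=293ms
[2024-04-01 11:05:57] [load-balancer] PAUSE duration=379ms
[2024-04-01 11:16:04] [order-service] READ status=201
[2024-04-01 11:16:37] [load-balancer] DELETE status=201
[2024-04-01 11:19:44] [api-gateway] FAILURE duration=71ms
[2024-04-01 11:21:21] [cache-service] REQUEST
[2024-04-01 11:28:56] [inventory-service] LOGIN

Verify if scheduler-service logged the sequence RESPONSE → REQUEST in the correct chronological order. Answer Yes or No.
Yes

To verify sequence order:

1. Find all events in sequence RESPONSE → REQUEST for scheduler-service
2. Extract their timestamps
3. Check if timestamps are in ascending order
4. Result: Yes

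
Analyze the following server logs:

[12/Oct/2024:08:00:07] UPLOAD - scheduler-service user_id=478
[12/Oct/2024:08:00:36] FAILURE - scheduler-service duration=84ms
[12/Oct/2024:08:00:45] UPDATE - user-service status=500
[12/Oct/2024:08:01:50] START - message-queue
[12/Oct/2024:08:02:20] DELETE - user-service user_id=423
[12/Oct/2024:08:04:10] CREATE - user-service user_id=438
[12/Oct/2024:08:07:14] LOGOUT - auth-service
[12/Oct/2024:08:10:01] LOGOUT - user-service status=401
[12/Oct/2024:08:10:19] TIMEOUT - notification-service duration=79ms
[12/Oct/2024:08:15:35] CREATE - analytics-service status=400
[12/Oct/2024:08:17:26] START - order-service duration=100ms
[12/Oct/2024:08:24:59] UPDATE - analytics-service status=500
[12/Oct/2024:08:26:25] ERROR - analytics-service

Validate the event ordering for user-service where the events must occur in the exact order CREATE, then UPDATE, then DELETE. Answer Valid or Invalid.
Invalid

To validate ordering:

1. Required order: CREATE → UPDATE → DELETE
2. Rule: the events must occur in the exact order CREATE, then UPDATE, then DELETE
3. Check actual order of events for user-service
4. Result: Invalid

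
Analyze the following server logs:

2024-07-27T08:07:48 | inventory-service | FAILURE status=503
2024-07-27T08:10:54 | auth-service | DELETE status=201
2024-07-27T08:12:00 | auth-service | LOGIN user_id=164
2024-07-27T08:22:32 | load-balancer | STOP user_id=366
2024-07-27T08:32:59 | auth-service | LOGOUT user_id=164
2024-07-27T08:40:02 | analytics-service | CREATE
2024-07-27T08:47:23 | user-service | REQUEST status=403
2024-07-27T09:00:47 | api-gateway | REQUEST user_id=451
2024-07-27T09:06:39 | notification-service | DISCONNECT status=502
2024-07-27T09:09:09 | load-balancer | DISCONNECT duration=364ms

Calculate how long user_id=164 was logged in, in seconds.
1259

To calculate session duration:

1. Find LOGIN event for user_id=164: 2024-07-27T08:12:00
2. Find LOGOUT event for user_id=164: 2024-07-27T08:32:59
3. Session duration: 2024-07-27T08:32:59 - 2024-07-27T08:12:00 = 1259 seconds (20 minutes)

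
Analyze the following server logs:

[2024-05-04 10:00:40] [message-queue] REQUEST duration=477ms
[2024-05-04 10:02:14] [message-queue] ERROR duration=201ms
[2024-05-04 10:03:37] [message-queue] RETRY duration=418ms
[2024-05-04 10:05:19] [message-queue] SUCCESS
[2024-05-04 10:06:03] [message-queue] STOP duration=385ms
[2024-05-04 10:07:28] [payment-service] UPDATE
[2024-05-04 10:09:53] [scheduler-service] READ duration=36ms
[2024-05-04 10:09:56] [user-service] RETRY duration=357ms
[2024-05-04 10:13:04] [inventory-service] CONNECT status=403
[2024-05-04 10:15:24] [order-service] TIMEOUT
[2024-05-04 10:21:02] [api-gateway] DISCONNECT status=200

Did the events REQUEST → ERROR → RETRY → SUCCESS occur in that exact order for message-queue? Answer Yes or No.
Yes

To verify sequence order:

1. Find all events in sequence REQUEST → ERROR → RETRY → SUCCESS for message-queue
2. Extract their timestamps
3. Check if timestamps are in ascending order
4. Result: Yes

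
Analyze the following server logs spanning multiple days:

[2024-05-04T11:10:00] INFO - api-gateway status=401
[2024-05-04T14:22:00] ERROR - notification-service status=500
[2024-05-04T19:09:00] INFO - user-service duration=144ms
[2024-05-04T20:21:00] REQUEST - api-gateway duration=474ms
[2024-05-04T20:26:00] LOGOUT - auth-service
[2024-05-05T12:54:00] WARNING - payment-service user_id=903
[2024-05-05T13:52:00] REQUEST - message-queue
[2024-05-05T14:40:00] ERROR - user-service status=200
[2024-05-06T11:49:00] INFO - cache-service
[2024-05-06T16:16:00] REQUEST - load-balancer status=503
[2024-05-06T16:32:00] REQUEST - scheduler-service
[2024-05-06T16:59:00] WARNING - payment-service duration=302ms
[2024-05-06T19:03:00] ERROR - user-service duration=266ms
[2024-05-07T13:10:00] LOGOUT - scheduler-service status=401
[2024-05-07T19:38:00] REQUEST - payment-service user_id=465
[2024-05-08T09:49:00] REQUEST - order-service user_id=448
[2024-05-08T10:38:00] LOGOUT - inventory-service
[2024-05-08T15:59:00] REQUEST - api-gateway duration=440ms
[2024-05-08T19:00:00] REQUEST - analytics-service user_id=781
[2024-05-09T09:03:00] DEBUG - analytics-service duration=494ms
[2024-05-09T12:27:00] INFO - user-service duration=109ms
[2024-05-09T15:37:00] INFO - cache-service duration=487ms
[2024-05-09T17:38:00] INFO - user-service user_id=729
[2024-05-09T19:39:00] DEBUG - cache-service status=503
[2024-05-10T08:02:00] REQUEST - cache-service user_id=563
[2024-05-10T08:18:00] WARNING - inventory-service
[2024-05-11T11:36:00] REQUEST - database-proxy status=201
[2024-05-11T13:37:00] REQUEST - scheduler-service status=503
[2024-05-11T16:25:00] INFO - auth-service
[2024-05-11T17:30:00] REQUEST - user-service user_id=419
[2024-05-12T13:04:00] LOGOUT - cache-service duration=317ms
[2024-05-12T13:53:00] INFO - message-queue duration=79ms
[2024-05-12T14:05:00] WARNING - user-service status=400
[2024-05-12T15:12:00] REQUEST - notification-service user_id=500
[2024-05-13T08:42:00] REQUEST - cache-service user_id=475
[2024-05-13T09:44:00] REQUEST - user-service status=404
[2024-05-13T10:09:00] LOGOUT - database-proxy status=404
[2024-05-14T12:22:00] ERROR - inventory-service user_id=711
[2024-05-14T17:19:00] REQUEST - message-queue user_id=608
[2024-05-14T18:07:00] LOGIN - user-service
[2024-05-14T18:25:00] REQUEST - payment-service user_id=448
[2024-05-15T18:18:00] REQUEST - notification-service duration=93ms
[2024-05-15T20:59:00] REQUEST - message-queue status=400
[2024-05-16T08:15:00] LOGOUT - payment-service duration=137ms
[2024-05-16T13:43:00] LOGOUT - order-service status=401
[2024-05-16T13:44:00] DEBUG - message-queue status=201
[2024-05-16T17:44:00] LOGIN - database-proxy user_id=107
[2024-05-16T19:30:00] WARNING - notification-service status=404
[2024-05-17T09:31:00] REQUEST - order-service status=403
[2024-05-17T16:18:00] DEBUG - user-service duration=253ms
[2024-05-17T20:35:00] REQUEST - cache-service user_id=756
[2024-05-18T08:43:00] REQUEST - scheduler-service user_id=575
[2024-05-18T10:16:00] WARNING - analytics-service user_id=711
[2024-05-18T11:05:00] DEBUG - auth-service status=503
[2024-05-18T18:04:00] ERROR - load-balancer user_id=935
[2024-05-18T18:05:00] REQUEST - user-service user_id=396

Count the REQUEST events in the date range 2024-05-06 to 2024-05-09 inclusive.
6

To filter by date range:

1. Date range: 2024-05-06 through 2024-05-09, both dates inclusive
2. Filter for REQUEST events whose date falls in this range
3. Count matching events: 6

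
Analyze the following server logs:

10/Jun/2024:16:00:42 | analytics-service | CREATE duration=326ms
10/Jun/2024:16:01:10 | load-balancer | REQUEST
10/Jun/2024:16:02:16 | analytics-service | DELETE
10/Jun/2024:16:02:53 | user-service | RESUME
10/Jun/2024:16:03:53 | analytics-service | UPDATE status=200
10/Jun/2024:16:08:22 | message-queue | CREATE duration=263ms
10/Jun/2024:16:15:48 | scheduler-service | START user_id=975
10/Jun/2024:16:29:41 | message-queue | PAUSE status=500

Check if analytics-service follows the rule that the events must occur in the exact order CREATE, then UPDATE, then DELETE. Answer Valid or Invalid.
Invalid

To validate ordering:

1. Required order: CREATE → UPDATE → DELETE
2. Rule: the events must occur in the exact order CREATE, then UPDATE, then DELETE
3. Check actual order of events for analytics-service
4. Result: Invalid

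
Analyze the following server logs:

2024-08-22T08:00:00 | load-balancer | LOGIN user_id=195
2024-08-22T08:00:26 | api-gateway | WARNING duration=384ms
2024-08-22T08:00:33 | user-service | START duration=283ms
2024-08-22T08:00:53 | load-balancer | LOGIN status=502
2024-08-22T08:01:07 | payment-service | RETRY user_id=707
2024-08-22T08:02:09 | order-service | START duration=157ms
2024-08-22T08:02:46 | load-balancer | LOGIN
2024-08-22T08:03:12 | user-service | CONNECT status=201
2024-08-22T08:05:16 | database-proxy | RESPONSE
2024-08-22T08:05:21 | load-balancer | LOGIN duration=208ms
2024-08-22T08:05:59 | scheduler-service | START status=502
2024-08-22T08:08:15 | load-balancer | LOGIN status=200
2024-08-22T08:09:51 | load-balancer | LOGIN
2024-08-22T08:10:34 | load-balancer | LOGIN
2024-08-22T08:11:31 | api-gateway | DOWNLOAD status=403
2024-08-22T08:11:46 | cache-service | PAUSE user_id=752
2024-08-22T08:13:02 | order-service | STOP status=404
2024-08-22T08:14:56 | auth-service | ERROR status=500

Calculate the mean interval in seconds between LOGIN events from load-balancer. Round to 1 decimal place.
105.7

To calculate average interval:

1. Find all LOGIN events for load-balancer in order
2. Calculate time gaps between consecutive events
3. Compute mean of gaps: 634 / 6 = 105.7 seconds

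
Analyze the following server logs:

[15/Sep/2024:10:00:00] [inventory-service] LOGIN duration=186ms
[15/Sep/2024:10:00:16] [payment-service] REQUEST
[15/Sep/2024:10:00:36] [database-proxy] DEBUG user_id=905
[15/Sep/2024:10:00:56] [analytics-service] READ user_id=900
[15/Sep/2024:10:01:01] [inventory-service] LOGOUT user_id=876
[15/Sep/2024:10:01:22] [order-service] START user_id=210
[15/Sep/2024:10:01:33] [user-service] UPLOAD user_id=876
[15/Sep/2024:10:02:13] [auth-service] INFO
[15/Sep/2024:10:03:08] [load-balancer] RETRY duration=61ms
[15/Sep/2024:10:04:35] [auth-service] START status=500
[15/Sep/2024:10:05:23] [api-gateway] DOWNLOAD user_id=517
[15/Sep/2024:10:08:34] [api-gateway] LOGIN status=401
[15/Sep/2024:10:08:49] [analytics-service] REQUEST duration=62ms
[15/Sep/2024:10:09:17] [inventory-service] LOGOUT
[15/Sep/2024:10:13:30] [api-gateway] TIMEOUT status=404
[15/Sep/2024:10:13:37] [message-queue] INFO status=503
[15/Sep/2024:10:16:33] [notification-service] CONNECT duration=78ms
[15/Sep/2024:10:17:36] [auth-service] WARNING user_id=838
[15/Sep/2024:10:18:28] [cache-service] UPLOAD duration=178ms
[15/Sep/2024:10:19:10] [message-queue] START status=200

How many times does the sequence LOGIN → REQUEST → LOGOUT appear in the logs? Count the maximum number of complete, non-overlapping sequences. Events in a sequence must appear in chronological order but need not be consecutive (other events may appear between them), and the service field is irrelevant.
2

To count sequences:

1. Look for pattern: LOGIN → REQUEST → LOGOUT
2. Greedily scan the log in chronological order, matching each sequence element in turn (ignoring service)
3. Each time the full pattern completes, increment the count and restart matching from the next event
4. Complete non-overlapping sequences found: 2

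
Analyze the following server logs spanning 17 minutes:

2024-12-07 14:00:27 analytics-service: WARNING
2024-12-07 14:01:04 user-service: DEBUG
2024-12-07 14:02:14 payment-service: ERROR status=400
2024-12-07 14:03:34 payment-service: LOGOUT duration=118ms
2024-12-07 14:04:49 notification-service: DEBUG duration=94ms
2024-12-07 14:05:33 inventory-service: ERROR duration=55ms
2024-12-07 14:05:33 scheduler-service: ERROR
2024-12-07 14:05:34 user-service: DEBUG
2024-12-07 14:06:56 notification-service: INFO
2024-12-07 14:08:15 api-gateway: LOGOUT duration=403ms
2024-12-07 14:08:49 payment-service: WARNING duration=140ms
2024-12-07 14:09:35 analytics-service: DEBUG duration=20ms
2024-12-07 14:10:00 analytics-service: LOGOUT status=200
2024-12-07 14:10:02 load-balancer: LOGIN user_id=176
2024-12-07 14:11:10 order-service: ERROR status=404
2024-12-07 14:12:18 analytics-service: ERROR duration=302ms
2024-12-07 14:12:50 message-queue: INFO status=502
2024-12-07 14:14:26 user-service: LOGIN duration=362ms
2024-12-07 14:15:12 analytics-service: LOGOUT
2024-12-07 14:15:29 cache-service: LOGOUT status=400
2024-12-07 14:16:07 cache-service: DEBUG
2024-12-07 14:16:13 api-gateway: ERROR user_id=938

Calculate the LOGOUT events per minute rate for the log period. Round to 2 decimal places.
0.29

To calculate the rate:

1. Count total LOGOUT events: 5
2. Total time period: 17 minutes
3. Rate = 5 / 17 = 0.29 events per minute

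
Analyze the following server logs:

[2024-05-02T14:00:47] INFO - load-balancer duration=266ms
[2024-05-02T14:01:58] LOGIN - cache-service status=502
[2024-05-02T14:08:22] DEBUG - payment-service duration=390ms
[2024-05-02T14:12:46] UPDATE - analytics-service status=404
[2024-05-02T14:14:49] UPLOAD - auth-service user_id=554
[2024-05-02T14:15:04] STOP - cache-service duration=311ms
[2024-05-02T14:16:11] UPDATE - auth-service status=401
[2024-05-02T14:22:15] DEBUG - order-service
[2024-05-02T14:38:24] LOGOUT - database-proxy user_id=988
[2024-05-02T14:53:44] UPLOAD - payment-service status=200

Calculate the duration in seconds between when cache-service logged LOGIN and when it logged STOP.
786

To find the time between events:

1. Locate the first LOGIN event for cache-service: 2024-05-02T14:01:58
2. Locate the first STOP event for cache-service: 2024-05-02T14:15:04
3. Calculate the difference: 2024-05-02T14:15:04 - 2024-05-02T14:01:58 = 786 seconds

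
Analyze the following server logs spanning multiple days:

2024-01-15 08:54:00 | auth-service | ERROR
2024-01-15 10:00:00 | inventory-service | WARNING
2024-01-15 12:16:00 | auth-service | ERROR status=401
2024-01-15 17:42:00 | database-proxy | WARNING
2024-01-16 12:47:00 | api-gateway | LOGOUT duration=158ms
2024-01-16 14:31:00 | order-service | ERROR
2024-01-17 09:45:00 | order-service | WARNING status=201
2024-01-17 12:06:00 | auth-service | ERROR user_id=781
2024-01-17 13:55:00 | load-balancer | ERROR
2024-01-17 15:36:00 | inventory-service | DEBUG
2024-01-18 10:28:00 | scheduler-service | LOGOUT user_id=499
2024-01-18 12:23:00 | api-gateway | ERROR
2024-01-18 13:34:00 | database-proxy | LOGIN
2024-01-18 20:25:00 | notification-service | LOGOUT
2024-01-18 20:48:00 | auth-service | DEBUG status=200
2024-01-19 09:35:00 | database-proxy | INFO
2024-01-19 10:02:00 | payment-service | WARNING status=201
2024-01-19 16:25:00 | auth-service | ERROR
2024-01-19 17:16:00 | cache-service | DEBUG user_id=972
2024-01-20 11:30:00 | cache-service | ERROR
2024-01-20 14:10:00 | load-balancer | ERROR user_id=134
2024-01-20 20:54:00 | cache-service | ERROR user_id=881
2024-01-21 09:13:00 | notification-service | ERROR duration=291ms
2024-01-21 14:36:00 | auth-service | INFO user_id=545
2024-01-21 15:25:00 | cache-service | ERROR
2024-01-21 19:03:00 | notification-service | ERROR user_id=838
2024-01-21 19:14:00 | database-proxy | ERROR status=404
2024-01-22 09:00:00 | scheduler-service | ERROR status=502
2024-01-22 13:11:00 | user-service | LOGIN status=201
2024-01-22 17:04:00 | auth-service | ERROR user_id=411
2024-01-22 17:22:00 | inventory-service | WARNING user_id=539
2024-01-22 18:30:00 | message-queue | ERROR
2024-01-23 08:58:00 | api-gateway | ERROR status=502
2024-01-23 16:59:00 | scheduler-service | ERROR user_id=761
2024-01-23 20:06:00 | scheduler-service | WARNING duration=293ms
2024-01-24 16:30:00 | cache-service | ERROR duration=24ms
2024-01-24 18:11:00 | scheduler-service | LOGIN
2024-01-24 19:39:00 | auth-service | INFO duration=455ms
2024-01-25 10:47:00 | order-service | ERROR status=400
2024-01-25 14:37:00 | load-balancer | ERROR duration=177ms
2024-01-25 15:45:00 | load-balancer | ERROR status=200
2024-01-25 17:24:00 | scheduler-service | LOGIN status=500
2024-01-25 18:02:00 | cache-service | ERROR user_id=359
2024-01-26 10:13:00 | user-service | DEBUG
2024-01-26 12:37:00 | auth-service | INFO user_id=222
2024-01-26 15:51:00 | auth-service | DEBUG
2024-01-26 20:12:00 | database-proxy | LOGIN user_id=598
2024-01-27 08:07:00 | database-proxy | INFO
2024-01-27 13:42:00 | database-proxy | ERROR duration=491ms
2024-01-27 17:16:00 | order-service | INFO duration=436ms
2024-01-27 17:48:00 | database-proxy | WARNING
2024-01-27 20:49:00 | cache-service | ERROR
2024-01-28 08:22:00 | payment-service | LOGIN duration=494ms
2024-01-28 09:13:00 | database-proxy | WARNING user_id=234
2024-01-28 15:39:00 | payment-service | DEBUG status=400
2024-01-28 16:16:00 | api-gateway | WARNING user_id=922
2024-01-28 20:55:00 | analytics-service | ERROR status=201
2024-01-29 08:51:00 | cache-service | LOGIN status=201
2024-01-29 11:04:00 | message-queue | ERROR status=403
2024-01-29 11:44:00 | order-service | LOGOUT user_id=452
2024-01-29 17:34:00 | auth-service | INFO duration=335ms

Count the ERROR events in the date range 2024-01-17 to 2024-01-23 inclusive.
16

To filter by date range:

1. Date range: 2024-01-17 through 2024-01-23, both dates inclusive
2. Filter for ERROR events whose date falls in this range
3. Count matching events: 16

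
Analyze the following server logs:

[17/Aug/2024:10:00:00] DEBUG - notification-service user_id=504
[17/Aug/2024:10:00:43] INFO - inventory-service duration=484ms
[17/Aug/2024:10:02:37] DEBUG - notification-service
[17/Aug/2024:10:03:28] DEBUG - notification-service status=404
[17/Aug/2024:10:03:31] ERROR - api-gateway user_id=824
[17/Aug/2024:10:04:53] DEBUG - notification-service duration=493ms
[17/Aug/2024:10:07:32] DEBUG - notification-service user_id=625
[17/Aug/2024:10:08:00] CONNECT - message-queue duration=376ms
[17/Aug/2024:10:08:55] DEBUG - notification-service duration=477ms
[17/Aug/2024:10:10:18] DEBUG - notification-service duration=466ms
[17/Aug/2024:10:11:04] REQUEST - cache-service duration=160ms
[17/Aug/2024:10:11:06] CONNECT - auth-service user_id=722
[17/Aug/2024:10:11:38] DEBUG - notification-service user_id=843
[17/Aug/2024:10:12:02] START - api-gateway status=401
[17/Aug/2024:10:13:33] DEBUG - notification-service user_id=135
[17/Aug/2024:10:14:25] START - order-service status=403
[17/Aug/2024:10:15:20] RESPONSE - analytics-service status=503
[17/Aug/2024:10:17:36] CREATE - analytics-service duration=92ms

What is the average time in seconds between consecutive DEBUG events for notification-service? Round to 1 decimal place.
101.6

To calculate average interval:

1. Find all DEBUG events for notification-service in order
2. Calculate time gaps between consecutive events
3. Compute mean of gaps: 813 / 8 = 101.6 seconds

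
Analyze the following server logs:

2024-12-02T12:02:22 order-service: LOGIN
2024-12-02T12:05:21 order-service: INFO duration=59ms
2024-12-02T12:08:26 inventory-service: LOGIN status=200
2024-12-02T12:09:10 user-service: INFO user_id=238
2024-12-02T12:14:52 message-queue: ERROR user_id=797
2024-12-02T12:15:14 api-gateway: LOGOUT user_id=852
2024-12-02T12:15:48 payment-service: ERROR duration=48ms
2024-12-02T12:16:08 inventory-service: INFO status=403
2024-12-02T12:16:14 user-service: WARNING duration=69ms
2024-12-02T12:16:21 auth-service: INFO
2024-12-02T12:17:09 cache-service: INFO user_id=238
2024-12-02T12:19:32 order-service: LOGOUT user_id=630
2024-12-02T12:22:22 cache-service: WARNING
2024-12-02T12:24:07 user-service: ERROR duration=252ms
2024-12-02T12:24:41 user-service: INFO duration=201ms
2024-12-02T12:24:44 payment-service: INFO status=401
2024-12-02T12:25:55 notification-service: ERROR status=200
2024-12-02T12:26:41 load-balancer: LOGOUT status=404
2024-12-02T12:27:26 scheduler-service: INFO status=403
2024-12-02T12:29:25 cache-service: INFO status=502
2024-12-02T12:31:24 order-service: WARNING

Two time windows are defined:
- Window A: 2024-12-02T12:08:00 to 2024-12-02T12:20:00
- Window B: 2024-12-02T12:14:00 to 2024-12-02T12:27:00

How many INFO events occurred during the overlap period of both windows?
3

To find overlap events:

1. Window A: 2024-12-02T12:08:00 to 2024-12-02T12:20:00
2. Window B: 2024-12-02T12:14:00 to 2024-12-02T12:27:00
3. Overlap period: 2024-12-02T12:14:00 to 2024-12-02T12:20:00
4. Count INFO events in overlap: 3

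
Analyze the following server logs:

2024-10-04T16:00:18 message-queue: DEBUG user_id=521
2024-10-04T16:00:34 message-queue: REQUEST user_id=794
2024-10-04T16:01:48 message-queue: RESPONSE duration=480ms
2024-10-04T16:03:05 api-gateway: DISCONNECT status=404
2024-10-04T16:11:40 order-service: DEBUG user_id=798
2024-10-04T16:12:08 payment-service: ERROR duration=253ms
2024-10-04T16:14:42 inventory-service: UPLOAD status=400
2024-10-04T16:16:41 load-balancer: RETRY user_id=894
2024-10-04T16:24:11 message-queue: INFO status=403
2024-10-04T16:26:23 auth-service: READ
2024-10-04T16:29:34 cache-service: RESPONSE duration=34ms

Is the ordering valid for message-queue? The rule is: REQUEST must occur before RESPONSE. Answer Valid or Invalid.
Valid

To validate ordering:

1. Required order: REQUEST → RESPONSE
2. Rule: REQUEST must occur before RESPONSE
3. Check actual order of events for message-queue
4. Result: Valid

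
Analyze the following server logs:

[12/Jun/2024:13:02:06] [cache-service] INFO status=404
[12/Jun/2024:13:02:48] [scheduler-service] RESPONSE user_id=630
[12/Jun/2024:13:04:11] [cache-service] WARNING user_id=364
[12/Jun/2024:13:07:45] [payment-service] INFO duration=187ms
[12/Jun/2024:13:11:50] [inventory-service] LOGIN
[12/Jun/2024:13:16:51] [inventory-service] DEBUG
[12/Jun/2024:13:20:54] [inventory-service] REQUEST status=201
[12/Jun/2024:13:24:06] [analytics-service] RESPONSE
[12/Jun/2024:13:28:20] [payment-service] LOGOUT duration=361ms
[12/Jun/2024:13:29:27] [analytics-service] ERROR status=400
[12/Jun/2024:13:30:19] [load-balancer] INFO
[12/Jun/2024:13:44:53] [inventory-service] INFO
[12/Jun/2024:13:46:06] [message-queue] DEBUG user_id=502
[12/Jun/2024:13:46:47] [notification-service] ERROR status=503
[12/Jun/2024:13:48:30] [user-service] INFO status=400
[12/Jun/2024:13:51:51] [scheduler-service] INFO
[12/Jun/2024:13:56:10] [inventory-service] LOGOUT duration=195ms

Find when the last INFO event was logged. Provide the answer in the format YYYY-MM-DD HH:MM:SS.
2024-06-12 13:51:51

To find the last event:

1. Filter for all INFO events
2. Sort by timestamp
3. Select the last one
4. Timestamp: 2024-06-12 13:51:51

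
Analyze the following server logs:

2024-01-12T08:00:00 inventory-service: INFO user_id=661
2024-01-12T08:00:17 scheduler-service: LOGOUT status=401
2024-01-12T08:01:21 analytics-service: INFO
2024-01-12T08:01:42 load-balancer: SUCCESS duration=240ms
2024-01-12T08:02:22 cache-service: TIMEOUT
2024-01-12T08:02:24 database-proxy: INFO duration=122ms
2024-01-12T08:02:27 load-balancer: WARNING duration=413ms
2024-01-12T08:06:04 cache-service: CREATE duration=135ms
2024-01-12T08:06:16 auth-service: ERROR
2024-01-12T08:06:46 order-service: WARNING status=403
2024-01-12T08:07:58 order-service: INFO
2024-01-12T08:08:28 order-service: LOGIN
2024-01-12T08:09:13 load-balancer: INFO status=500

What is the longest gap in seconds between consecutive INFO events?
334

To find the longest gap:

1. Extract all INFO events in chronological order
2. Calculate time differences between consecutive events
3. Find the maximum difference
4. Longest gap: 334 seconds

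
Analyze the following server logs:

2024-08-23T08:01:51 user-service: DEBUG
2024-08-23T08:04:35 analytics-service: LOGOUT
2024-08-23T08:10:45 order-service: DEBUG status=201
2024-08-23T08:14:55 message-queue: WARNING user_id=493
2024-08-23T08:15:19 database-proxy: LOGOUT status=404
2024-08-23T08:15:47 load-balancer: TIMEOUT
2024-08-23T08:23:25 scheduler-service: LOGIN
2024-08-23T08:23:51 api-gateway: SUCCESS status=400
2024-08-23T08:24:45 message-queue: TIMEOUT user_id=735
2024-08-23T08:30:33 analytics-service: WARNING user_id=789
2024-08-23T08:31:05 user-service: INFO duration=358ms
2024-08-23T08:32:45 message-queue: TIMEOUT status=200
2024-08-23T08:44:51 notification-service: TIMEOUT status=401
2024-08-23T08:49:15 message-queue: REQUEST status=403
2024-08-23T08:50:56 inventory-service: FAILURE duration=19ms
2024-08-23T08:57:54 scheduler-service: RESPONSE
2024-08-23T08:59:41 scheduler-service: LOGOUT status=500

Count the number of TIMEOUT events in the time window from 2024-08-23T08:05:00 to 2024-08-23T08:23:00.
1

To count events in the time window:

1. Window boundaries: 2024-08-23T08:05:00 to 2024-08-23T08:23:00
2. Filter for TIMEOUT events within this window
3. Count matching events: 1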